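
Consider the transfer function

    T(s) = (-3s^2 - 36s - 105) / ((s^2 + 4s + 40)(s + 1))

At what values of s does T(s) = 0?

s = -7, -5

Set the numerator to zero: -3s^2 - 36s - 105 = 0, i.e. -3·(s^2 + 12s + 35) = 0.
Factoring: (s + 7)(s + 5) = 0.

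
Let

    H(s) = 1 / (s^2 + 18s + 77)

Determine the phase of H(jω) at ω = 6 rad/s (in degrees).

At s = j6: numerator = 1, denominator = 41 + j108.
∠H = ∠num − ∠den = 0° − (69.212°) = -69.21°.

∠H(j6) ≈ -69.21°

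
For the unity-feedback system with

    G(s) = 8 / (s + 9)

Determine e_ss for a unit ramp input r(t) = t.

e_ss = ∞

G(s) has no poles at the origin.
This is a Type 0 system; Kv = lim_{s→0} s·G(s) = 0, so the steady-state error for a ramp input is infinite.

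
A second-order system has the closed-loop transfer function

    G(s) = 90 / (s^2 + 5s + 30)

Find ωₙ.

ωₙ ≈ 5.477 rad/s

Compare the denominator to the standard form s^2 + 2ζωₙs + ωₙ².
ωₙ² = 30, so ωₙ = √30 ≈ 5.477 rad/s.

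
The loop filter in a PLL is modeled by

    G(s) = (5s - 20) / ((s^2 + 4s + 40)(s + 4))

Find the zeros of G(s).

Set the numerator to zero: 5s - 20 = 0, i.e. 5·(s - 4) = 0.
So s = 4.

s = 4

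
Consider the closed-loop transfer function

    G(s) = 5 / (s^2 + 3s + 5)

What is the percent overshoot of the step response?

%OS ≈ 5.83%

Comparing s^2 + 3s + 5 to s^2 + 2ζωₙs + ωₙ²: ωₙ = √5 ≈ 2.236 rad/s and ζ = 3/(2·√5) ≈ 0.6708.
%OS = 100·exp(−πζ/√(1−ζ²)) = 100·exp(−π·0.6708/√(1−0.6708²)) ≈ 5.83%.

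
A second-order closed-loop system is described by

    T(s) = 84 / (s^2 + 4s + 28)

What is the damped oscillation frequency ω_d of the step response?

Comparing s^2 + 4s + 28 to s^2 + 2ζωₙs + ωₙ²: ωₙ = √28 ≈ 5.292 rad/s and ζ = 4/(2·√28) ≈ 0.3780.
ζωₙ = 4/2 = 2, so ω_d = ωₙ√(1−ζ²) = √(ωₙ² − (ζωₙ)²) = √(28 − 2²) = √24 ≈ 4.899 rad/s.

ω_d ≈ 4.899 rad/s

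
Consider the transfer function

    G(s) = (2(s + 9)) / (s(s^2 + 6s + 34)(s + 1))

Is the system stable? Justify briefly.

The poles can be read from the denominator factors: s = 0, -3 ± 5j, -1.
Since the simple pole(s) at s = 0 lie on the jω-axis with none in the right half-plane, the system is marginally stable.

marginally stable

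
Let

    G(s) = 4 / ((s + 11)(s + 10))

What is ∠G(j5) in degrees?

At s = j5: numerator = 4, denominator = 85 + j105.
∠G = ∠num − ∠den = 0° − (51.009°) = -51.01°.

∠G(j5) ≈ -51.01°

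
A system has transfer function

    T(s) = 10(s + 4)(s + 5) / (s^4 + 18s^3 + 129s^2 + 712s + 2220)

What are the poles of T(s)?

s = -1 + 6j, -1 - 6j, -10, -6

The poles are the roots of the denominator s^4 + 18s^3 + 129s^2 + 712s + 2220 = 0.
Trying s = -10: the polynomial evaluates to 0, so (s + 10) is a factor.
Dividing out leaves s^3 + 8s^2 + 49s + 222 = 0.
This factors further as (s^2 + 2s + 37)(s + 6) = 0.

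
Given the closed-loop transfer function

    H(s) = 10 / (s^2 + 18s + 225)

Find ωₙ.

Compare the denominator to the standard form s^2 + 2ζωₙs + ωₙ².
ωₙ² = 225, so ωₙ = 15 rad/s.

ωₙ = 15 rad/s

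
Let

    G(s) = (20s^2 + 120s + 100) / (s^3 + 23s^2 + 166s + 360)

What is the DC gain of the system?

Set s = 0: G(0) = (100) / (360) = 5/18.

G(0) = 5/18 ≈ 0.2778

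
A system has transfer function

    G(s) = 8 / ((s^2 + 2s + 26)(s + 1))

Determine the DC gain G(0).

G(0) = 4/13 ≈ 0.3077

Set s = 0: G(0) = (8) / (26) = 4/13.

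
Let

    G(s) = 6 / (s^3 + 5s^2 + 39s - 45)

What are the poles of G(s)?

The poles are the roots of the denominator s^3 + 5s^2 + 39s - 45 = 0.
Trying s = 1: the polynomial evaluates to 0, so (s - 1) is a factor.
Dividing out leaves s^2 + 6s + 45 = 0.
The quadratic formula then gives s = -3 ± 6j.

s = -3 ± 6j, 1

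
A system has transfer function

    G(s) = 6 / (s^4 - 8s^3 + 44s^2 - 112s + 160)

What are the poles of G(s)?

The poles are the roots of the denominator s^4 - 8s^3 + 44s^2 - 112s + 160 = 0.
No real roots exist; factor into two real quadratics: (s^2 - 4s + 8)(s^2 - 4s + 20) = 0.
Each quadratic gives a conjugate pair via the quadratic formula.

s = 2 + 2j, 2 - 2j, 2 + 4j, 2 - 4j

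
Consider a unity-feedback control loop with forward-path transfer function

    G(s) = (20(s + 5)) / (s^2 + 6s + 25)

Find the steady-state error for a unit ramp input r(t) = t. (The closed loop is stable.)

G(s) has no poles at the origin.
This is a Type 0 system; Kv = lim_{s→0} s·G(s) = 0, so the steady-state error for a ramp input is infinite.

e_ss = ∞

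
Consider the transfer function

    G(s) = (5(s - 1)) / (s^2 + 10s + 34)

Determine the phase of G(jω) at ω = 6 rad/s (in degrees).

At s = j6: numerator = -5 + j30, denominator = -2 + j60.
∠G = ∠num − ∠den = 99.462° − (91.909°) = 7.553°.

∠G(j6) ≈ 7.553°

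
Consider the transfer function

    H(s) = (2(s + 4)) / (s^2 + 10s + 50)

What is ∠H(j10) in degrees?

At s = j10: numerator = 8 + j20, denominator = -50 + j100.
∠H = ∠num − ∠den = 68.199° − (116.57°) = -48.37°.

∠H(j10) ≈ -48.37°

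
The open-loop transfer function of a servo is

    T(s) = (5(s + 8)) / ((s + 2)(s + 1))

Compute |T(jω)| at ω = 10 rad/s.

|T(j10)| ≈ 0.6248

Substitute s = j10: numerator = 40 + j50, denominator = -98 + j30.
|T(j10)| = |40 + j50| / |-98 + j30| = 64.031 / 102.49 ≈ 0.6248.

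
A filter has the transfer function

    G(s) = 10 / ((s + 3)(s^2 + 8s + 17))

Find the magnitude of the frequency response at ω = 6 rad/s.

|G(j6)| ≈ 0.02888

Substitute s = j6: numerator = 10, denominator = -345 + j30.
|G(j6)| = |10| / |-345 + j30| = 10 / 346.30 ≈ 0.02888.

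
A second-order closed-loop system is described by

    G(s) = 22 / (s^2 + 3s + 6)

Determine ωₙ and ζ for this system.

ωₙ ≈ 2.449 rad/s, ζ ≈ 0.6124

Compare the denominator to the standard form s^2 + 2ζωₙs + ωₙ².
ωₙ² = 6, so ωₙ = √6 ≈ 2.449 rad/s.
2ζωₙ = 3, so ζ = 3/(2·√6) ≈ 0.6124.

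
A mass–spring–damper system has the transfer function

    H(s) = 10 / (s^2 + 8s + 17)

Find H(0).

H(0) = 10/17 ≈ 0.5882

Set s = 0: H(0) = (10) / (17) = 10/17.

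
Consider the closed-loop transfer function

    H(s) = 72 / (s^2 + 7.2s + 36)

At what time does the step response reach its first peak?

t_p ≈ 0.6545 s

Comparing s^2 + 7.2s + 36 to s^2 + 2ζωₙs + ωₙ²: ωₙ = 6 rad/s and ζ = 7.2/(2·6) = 0.6.
ζωₙ = 7.2/2 = 3.6, so ω_d = ωₙ√(1−ζ²) = √(ωₙ² − (ζωₙ)²) = √(36 − 3.6²) = √23.04 = 4.800 rad/s.
t_p = π/ω_d = π/4.800 ≈ 0.6545 s.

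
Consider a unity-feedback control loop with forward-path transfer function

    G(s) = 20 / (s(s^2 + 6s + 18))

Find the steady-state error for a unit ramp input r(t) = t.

G(s) has one pole at the origin.
This is a Type 1 system. Kv = lim_{s→0} s·G(s) = 20/18 = 10/9.
e_ss = 1/Kv = 1/(10/9) = 9/10 ≈ 0.9000.

e_ss = 0.9000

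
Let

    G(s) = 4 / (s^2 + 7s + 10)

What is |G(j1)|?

|G(j1)| ≈ 0.3508

Substitute s = j1: numerator = 4, denominator = 9 + j7.
|G(j1)| = |4| / |9 + j7| = 4 / 11.402 ≈ 0.3508.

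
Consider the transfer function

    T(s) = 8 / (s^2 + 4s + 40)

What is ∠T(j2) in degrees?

∠T(j2) ≈ -12.53°

At s = j2: numerator = 8, denominator = 36 + j8.
∠T = ∠num − ∠den = 0° − (12.529°) = -12.53°.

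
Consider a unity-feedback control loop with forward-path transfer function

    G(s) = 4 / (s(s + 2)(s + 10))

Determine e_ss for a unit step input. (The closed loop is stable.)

e_ss = 0

G(s) has one pole at the origin.
This is a Type 1 system; for a step input the steady-state error is zero.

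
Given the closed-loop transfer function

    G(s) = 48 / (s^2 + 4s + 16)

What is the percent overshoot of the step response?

%OS ≈ 16.3%

Comparing s^2 + 4s + 16 to s^2 + 2ζωₙs + ωₙ²: ωₙ = 4 rad/s and ζ = 4/(2·4) = 0.5.
%OS = 100·exp(−πζ/√(1−ζ²)) = 100·exp(−π·0.5/√(1−0.5²)) ≈ 16.3%.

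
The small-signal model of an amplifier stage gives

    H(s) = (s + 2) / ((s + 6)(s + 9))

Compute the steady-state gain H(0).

At s = 0 each factor (s + a) contributes a and each (s^2 + bs + c) contributes c.
H(0) = 1·(2) / ((6) · (9)) = 2/54 = 1/27.

H(0) = 1/27 ≈ 0.03704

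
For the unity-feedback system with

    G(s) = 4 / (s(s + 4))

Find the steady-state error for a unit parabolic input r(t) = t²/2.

e_ss = ∞

G(s) has one pole at the origin.
This is a Type 1 system; Ka = lim_{s→0} s^2·G(s) = 0, so the steady-state error for a parabola input is infinite.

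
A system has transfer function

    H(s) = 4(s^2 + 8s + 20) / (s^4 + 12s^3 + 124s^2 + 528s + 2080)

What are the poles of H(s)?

The poles are the roots of the denominator s^4 + 12s^3 + 124s^2 + 528s + 2080 = 0.
No real roots exist; factor into two real quadratics: (s^2 + 8s + 52)(s^2 + 4s + 40) = 0.
Each quadratic gives a conjugate pair via the quadratic formula.

s = -4 + 6j, -4 - 6j, -2 + 6j, -2 - 6j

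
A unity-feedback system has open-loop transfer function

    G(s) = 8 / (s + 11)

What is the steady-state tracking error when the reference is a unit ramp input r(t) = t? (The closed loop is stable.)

e_ss = ∞

G(s) has no poles at the origin.
This is a Type 0 system; Kv = lim_{s→0} s·G(s) = 0, so the steady-state error for a ramp input is infinite.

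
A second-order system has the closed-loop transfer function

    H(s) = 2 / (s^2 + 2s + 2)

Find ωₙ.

Compare the denominator to the standard form s^2 + 2ζωₙs + ωₙ².
ωₙ² = 2, so ωₙ = √2 ≈ 1.414 rad/s.

ωₙ ≈ 1.414 rad/s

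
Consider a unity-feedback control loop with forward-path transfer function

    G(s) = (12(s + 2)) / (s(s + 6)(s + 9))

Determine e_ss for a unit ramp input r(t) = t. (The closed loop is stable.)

G(s) has one pole at the origin.
This is a Type 1 system. Kv = lim_{s→0} s·G(s) = 24/54 = 4/9.
e_ss = 1/Kv = 1/(4/9) = 9/4 ≈ 2.250.

e_ss = 2.250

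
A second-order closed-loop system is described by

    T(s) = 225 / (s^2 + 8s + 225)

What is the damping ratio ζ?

ζ ≈ 0.2667

Compare the denominator to the standard form s^2 + 2ζωₙs + ωₙ².
ωₙ² = 225, so ωₙ = 15 rad/s.
2ζωₙ = 8, so ζ = 8/(2·15) ≈ 0.2667.
With ζ = 0.2667 the response is underdamped.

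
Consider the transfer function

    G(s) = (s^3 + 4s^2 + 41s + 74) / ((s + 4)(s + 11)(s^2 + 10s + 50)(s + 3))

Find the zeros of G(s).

Set the numerator to zero: s^3 + 4s^2 + 41s + 74 = 0.
Factoring: (s^2 + 2s + 37)(s + 2) = 0.

s = -1 + 6j, -1 - 6j, -2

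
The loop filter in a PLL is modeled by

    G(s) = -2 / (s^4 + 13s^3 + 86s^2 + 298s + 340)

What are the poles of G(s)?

s = -5, -3 ± 5j, -2

The poles are the roots of the denominator s^4 + 13s^3 + 86s^2 + 298s + 340 = 0.
Trying s = -5: the polynomial evaluates to 0, so (s + 5) is a factor.
Dividing out leaves s^3 + 8s^2 + 46s + 68 = 0.
This factors further as (s^2 + 6s + 34)(s + 2) = 0.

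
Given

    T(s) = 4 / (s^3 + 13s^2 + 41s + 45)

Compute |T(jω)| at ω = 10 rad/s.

Substitute s = j10: numerator = 4, denominator = -1255 - j590.
|T(j10)| = |4| / |-1255 - j590| = 4 / 1386.8 ≈ 0.002884.

|T(j10)| ≈ 0.002884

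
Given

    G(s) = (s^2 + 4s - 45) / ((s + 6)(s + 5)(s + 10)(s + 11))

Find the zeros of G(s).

Set the numerator to zero: s^2 + 4s - 45 = 0.
Factoring: (s - 5)(s + 9) = 0.

s = 5, -9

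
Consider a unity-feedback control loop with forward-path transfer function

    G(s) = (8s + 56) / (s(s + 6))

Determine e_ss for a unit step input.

e_ss = 0

G(s) has one pole at the origin.
This is a Type 1 system; for a step input the steady-state error is zero.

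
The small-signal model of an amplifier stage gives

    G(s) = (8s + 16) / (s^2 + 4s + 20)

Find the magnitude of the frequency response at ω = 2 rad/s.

Substitute s = j2: numerator = 16 + j16, denominator = 16 + j8.
|G(j2)| = |16 + j16| / |16 + j8| = 22.627 / 17.889 ≈ 1.265.

|G(j2)| ≈ 1.265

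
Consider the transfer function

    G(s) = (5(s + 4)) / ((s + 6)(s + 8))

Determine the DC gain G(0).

G(0) = 5/12 ≈ 0.4167

At s = 0 each factor (s + a) contributes a and each (s^2 + bs + c) contributes c.
G(0) = 5·(4) / ((6) · (8)) = 20/48 = 5/12.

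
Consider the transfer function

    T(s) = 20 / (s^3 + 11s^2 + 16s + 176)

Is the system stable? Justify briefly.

The denominator s^3 + 11s^2 + 16s + 176 factors as (s^2 + 16)(s + 11), giving poles at s = ±4j, -11.
Since the simple pole(s) at s = ±4j lie on the jω-axis with none in the right half-plane, the system is marginally stable.

marginally stable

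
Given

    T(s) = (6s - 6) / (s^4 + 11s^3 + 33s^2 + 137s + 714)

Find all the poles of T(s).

s = 1 + 4j, 1 - 4j, -6, -7

The poles are the roots of the denominator s^4 + 11s^3 + 33s^2 + 137s + 714 = 0.
Trying s = -6: the polynomial evaluates to 0, so (s + 6) is a factor.
Dividing out leaves s^3 + 5s^2 + 3s + 119 = 0.
This factors further as (s^2 - 2s + 17)(s + 7) = 0.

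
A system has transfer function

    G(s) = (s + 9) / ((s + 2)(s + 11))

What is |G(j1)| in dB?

Substitute s = j1: numerator = 9 + j1, denominator = 21 + j13.
|G(j1)| = |9 + j1| / |21 + j13| = 9.0554 / 24.698 ≈ 0.3666.
In decibels: 20·log₁₀(0.3666) ≈ -8.72 dB.

|G(j1)|_dB ≈ -8.72 dB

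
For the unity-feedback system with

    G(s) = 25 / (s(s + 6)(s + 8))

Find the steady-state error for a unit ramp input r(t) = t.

G(s) has one pole at the origin.
This is a Type 1 system. Kv = lim_{s→0} s·G(s) = 25/48.
e_ss = 1/Kv = 1/(25/48) = 48/25 ≈ 1.920.

e_ss = 1.920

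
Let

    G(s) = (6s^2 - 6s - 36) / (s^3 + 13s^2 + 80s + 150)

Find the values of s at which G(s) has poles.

s = -5 + 5j, -5 - 5j, -3

The poles are the roots of the denominator s^3 + 13s^2 + 80s + 150 = 0.
Trying s = -3: the polynomial evaluates to 0, so (s + 3) is a factor.
Dividing out leaves s^2 + 10s + 50 = 0.
The quadratic formula then gives s = -5 ± 5j.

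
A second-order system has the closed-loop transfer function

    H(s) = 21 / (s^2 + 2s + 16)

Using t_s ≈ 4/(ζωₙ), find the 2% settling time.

Comparing s^2 + 2s + 16 to s^2 + 2ζωₙs + ωₙ²: ωₙ = 4 rad/s and ζ = 2/(2·4) = 0.25.
ζωₙ = 2/2 = 1, so t_s ≈ 4/(ζωₙ) = 4/1 = 4 s.

t_s ≈ 4 s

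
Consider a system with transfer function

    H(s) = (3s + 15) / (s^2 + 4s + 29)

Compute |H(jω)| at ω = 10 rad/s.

Substitute s = j10: numerator = 15 + j30, denominator = -71 + j40.
|H(j10)| = |15 + j30| / |-71 + j40| = 33.541 / 81.492 ≈ 0.4116.

|H(j10)| ≈ 0.4116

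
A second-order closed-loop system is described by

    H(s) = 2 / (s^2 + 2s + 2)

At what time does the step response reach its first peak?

Comparing s^2 + 2s + 2 to s^2 + 2ζωₙs + ωₙ²: ωₙ = √2 ≈ 1.414 rad/s and ζ = 2/(2·√2) ≈ 0.7071.
ζωₙ = 2/2 = 1, so ω_d = ωₙ√(1−ζ²) = √(ωₙ² − (ζωₙ)²) = √(2 − 1²) = √1 = 1 rad/s.
t_p = π/ω_d = π/1 ≈ 3.142 s.

t_p ≈ 3.142 s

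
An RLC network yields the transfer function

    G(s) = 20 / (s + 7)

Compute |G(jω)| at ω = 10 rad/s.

|G(j10)| ≈ 1.638

Substitute s = j10: numerator = 20, denominator = 7 + j10.
|G(j10)| = |20| / |7 + j10| = 20 / 12.207 ≈ 1.638.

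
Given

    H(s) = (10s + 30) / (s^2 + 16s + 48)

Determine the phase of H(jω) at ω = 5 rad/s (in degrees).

At s = j5: numerator = 30 + j50, denominator = 23 + j80.
∠H = ∠num − ∠den = 59.036° − (73.960°) = -14.92°.

∠H(j5) ≈ -14.92°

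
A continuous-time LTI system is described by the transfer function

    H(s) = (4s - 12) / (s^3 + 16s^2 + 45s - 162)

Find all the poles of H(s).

The poles are the roots of the denominator s^3 + 16s^2 + 45s - 162 = 0.
Trying s = 2: the polynomial evaluates to 0, so (s - 2) is a factor.
Dividing out leaves s^2 + 18s + 81 = 0.
Factoring the quadratic: (s + 9)^2 = 0.

s = 2, -9, -9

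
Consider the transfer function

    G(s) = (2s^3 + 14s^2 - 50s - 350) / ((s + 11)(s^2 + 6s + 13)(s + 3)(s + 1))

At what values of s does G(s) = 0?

Set the numerator to zero: 2s^3 + 14s^2 - 50s - 350 = 0, i.e. 2·(s^3 + 7s^2 - 25s - 175) = 0.
Factoring: (s + 7)(s + 5)(s - 5) = 0.

s = -7, -5, 5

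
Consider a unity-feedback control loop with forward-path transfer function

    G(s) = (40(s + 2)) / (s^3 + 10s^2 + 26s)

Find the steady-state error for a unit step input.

e_ss = 0

G(s) has one pole at the origin.
This is a Type 1 system; for a step input the steady-state error is zero.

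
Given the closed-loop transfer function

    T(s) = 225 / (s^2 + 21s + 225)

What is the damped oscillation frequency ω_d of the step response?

Comparing s^2 + 21s + 225 to s^2 + 2ζωₙs + ωₙ²: ωₙ = 15 rad/s and ζ = 21/(2·15) = 0.7.
ζωₙ = 21/2 = 10.5, so ω_d = ωₙ√(1−ζ²) = √(ωₙ² − (ζωₙ)²) = √(225 − 10.5²) = √114.75 ≈ 10.71 rad/s.

ω_d ≈ 10.71 rad/s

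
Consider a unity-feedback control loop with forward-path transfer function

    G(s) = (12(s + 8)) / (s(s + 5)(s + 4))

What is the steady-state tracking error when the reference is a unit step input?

e_ss = 0

G(s) has one pole at the origin.
This is a Type 1 system; for a step input the steady-state error is zero.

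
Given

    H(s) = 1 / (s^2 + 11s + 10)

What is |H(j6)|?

Substitute s = j6: numerator = 1, denominator = -26 + j66.
|H(j6)| = |1| / |-26 + j66| = 1 / 70.937 ≈ 0.01410.

|H(j6)| ≈ 0.01410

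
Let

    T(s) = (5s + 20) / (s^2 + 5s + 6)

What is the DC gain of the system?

T(0) = 10/3 ≈ 3.333

Set s = 0: T(0) = (20) / (6) = 10/3.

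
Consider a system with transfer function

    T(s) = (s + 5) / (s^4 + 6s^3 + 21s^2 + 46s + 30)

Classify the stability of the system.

stable

The denominator s^4 + 6s^3 + 21s^2 + 46s + 30 factors as (s^2 + 2s + 10)(s + 3)(s + 1), giving poles at s = -1 ± 3j, -3, -1.
Since all poles lie strictly in the left half-plane, the system is stable.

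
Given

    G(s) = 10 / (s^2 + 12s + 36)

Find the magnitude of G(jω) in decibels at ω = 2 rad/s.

Substitute s = j2: numerator = 10, denominator = 32 + j24.
|G(j2)| = |10| / |32 + j24| = 10 / 40 = 0.2500.
In decibels: 20·log₁₀(0.2500) ≈ -12.0 dB.

|G(j2)|_dB ≈ -12.0 dB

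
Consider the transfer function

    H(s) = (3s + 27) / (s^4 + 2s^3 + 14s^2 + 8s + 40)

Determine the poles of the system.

The poles are the roots of the denominator s^4 + 2s^3 + 14s^2 + 8s + 40 = 0.
No real roots exist; factor into two real quadratics: (s^2 + 4)(s^2 + 2s + 10) = 0.
Each quadratic gives a conjugate pair via the quadratic formula.

s = ±2j, -1 ± 3j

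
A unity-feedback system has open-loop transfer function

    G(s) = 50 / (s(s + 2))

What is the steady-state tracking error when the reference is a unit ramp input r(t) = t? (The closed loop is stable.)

e_ss = 0.04000

G(s) has one pole at the origin.
This is a Type 1 system. Kv = lim_{s→0} s·G(s) = 50/2 = 25.
e_ss = 1/Kv = 1/(25) = 1/25 ≈ 0.04000.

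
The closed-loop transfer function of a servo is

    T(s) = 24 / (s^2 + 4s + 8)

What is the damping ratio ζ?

Compare the denominator to the standard form s^2 + 2ζωₙs + ωₙ².
ωₙ² = 8, so ωₙ = √8 ≈ 2.828 rad/s.
2ζωₙ = 4, so ζ = 4/(2·√8) ≈ 0.7071.

ζ ≈ 0.7071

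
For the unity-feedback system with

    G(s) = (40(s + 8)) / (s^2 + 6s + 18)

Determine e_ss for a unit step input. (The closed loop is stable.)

e_ss = 0.05325

G(s) has no poles at the origin.
This is a Type 0 system. Kp = lim_{s→0} G(s) = 320/18 = 160/9.
e_ss = 1/(1 + Kp) = 1/(1 + 160/9) = 9/169 ≈ 0.05325.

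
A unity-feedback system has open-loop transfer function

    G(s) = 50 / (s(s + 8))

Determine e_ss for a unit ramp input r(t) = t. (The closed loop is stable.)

G(s) has one pole at the origin.
This is a Type 1 system. Kv = lim_{s→0} s·G(s) = 50/8 = 25/4.
e_ss = 1/Kv = 1/(25/4) = 4/25 ≈ 0.1600.

e_ss = 0.1600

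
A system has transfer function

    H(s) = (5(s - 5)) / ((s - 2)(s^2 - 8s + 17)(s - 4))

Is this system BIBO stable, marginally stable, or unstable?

unstable

The poles can be read from the denominator factors: s = 2, 4 ± j, 4.
Since the pole(s) at s = 2, 4 ± j, 4 lie in the right half-plane, the system is unstable.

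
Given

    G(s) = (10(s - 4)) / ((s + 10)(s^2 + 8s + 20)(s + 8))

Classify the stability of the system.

stable

The poles can be read from the denominator factors: s = -10, -4 + 2j, -4 - 2j, -8.
Since all poles lie strictly in the left half-plane, the system is stable.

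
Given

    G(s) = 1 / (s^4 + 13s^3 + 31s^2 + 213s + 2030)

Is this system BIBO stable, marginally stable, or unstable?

unstable

The denominator s^4 + 13s^3 + 31s^2 + 213s + 2030 factors as (s + 10)(s + 7)(s^2 - 4s + 29), giving poles at s = -10, -7, 2 + 5j, 2 - 5j.
Since the pole(s) at s = 2 ± 5j lie in the right half-plane, the system is unstable.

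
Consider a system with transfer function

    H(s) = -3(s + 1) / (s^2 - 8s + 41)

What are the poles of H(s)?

s = 4 ± 5j

The poles are the roots of the denominator s^2 - 8s + 41 = 0.
Using the quadratic formula: s = (8 ± √(-100))/2 = 4 ± 5j.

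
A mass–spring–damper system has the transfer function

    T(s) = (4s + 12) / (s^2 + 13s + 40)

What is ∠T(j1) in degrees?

At s = j1: numerator = 12 + j4, denominator = 39 + j13.
∠T = ∠num − ∠den = 18.435° − (18.435°) = 0°.

∠T(j1) ≈ 0°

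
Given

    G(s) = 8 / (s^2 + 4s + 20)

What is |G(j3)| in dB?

Substitute s = j3: numerator = 8, denominator = 11 + j12.
|G(j3)| = |8| / |11 + j12| = 8 / 16.279 ≈ 0.4914.
In decibels: 20·log₁₀(0.4914) ≈ -6.17 dB.

|G(j3)|_dB ≈ -6.17 dB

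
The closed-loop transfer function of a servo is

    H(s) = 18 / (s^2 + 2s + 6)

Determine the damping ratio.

ζ ≈ 0.4082

Compare the denominator to the standard form s^2 + 2ζωₙs + ωₙ².
ωₙ² = 6, so ωₙ = √6 ≈ 2.449 rad/s.
2ζωₙ = 2, so ζ = 2/(2·√6) ≈ 0.4082.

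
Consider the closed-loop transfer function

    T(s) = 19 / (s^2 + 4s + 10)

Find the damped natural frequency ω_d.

Comparing s^2 + 4s + 10 to s^2 + 2ζωₙs + ωₙ²: ωₙ = √10 ≈ 3.162 rad/s and ζ = 4/(2·√10) ≈ 0.6325.
ζωₙ = 4/2 = 2, so ω_d = ωₙ√(1−ζ²) = √(ωₙ² − (ζωₙ)²) = √(10 − 2²) = √6 ≈ 2.449 rad/s.

ω_d ≈ 2.449 rad/s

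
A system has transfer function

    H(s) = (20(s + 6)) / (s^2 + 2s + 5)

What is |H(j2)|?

Substitute s = j2: numerator = 120 + j40, denominator = 1 + j4.
|H(j2)| = |120 + j40| / |1 + j4| = 126.49 / 4.1231 ≈ 30.68.

|H(j2)| ≈ 30.68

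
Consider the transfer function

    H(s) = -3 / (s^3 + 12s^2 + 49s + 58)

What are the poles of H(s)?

s = -5 + 2j, -5 - 2j, -2

The poles are the roots of the denominator s^3 + 12s^2 + 49s + 58 = 0.
Trying s = -2: the polynomial evaluates to 0, so (s + 2) is a factor.
Dividing out leaves s^2 + 10s + 29 = 0.
The quadratic formula then gives s = -5 ± 2j.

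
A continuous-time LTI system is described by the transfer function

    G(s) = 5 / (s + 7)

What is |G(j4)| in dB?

Substitute s = j4: numerator = 5, denominator = 7 + j4.
|G(j4)| = |5| / |7 + j4| = 5 / 8.0623 ≈ 0.6202.
In decibels: 20·log₁₀(0.6202) ≈ -4.15 dB.

|G(j4)|_dB ≈ -4.15 dB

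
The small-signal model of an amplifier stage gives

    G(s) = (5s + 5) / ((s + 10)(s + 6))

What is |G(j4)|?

Substitute s = j4: numerator = 5 + j20, denominator = 44 + j64.
|G(j4)| = |5 + j20| / |44 + j64| = 20.616 / 77.666 ≈ 0.2654.

|G(j4)| ≈ 0.2654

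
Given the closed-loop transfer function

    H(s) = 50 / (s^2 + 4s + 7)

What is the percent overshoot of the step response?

%OS ≈ 2.66%

Comparing s^2 + 4s + 7 to s^2 + 2ζωₙs + ωₙ²: ωₙ = √7 ≈ 2.646 rad/s and ζ = 4/(2·√7) ≈ 0.7559.
%OS = 100·exp(−πζ/√(1−ζ²)) = 100·exp(−π·0.7559/√(1−0.7559²)) ≈ 2.66%.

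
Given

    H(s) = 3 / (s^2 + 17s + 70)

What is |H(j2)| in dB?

|H(j2)|_dB ≈ -27.9 dB

Substitute s = j2: numerator = 3, denominator = 66 + j34.
|H(j2)| = |3| / |66 + j34| = 3 / 74.243 ≈ 0.04041.
In decibels: 20·log₁₀(0.04041) ≈ -27.9 dB.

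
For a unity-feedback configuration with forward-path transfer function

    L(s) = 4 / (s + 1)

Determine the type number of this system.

Type 0

The denominator has no factor of s at the origin — no free integrator — so this is a Type 0 system.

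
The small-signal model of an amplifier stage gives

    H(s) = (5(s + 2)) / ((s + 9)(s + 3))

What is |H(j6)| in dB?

|H(j6)|_dB ≈ -7.21 dB

Substitute s = j6: numerator = 10 + j30, denominator = -9 + j72.
|H(j6)| = |10 + j30| / |-9 + j72| = 31.623 / 72.560 ≈ 0.4358.
In decibels: 20·log₁₀(0.4358) ≈ -7.21 dB.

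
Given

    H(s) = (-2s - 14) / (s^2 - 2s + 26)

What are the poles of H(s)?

s = 1 ± 5j

The poles are the roots of the denominator s^2 - 2s + 26 = 0.
Using the quadratic formula: s = (2 ± √(-100))/2 = 1 ± 5j.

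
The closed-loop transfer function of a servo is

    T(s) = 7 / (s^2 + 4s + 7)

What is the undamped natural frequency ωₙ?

Compare the denominator to the standard form s^2 + 2ζωₙs + ωₙ².
ωₙ² = 7, so ωₙ = √7 ≈ 2.646 rad/s.

ωₙ ≈ 2.646 rad/s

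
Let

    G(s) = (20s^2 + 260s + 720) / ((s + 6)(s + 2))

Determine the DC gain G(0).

Set s = 0: G(0) = (720) / (12) = 60.

G(0) = 60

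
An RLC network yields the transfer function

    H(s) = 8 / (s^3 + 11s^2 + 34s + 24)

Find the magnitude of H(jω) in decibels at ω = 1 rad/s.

|H(j1)|_dB ≈ -12.9 dB

Substitute s = j1: numerator = 8, denominator = 13 + j33.
|H(j1)| = |8| / |13 + j33| = 8 / 35.468 ≈ 0.2256.
In decibels: 20·log₁₀(0.2256) ≈ -12.9 dB.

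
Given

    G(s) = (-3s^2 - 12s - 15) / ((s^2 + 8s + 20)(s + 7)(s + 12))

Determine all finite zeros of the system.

Set the numerator to zero: -3s^2 - 12s - 15 = 0, i.e. -3·(s^2 + 4s + 5) = 0.
Factoring: (s^2 + 4s + 5) = 0.

s = -2 ± j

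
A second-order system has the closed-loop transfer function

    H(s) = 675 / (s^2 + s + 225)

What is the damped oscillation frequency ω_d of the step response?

ω_d ≈ 14.99 rad/s

Comparing s^2 + s + 225 to s^2 + 2ζωₙs + ωₙ²: ωₙ = 15 rad/s and ζ = 1/(2·15) ≈ 0.03333.
ζωₙ = 1/2 = 0.5, so ω_d = ωₙ√(1−ζ²) = √(ωₙ² − (ζωₙ)²) = √(225 − 0.5²) = √224.75 ≈ 14.99 rad/s.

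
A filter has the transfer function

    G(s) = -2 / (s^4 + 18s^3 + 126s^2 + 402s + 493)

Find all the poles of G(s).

The poles are the roots of the denominator s^4 + 18s^3 + 126s^2 + 402s + 493 = 0.
No real roots exist; factor into two real quadratics: (s^2 + 10s + 29)(s^2 + 8s + 17) = 0.
Each quadratic gives a conjugate pair via the quadratic formula.

s = -5 + 2j, -5 - 2j, -4 + j, -4 - j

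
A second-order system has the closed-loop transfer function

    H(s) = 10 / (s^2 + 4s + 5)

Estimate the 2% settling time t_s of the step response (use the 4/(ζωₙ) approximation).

t_s ≈ 2 s

Comparing s^2 + 4s + 5 to s^2 + 2ζωₙs + ωₙ²: ωₙ = √5 ≈ 2.236 rad/s and ζ = 4/(2·√5) ≈ 0.8944.
ζωₙ = 4/2 = 2, so t_s ≈ 4/(ζωₙ) = 4/2 = 2 s.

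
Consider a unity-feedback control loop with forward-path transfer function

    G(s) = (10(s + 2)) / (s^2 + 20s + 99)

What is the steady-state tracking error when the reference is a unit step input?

e_ss = 0.8319

G(s) has no poles at the origin.
This is a Type 0 system. Kp = lim_{s→0} G(s) = 20/99.
e_ss = 1/(1 + Kp) = 1/(1 + 20/99) = 99/119 ≈ 0.8319.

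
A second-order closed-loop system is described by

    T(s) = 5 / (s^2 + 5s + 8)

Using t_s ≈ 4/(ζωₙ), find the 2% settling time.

t_s ≈ 1.600 s

Comparing s^2 + 5s + 8 to s^2 + 2ζωₙs + ωₙ²: ωₙ = √8 ≈ 2.828 rad/s and ζ = 5/(2·√8) ≈ 0.8839.
ζωₙ = 5/2 = 2.5, so t_s ≈ 4/(ζωₙ) = 4/2.5 = 1.600 s.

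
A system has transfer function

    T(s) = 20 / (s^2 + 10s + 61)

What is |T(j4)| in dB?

|T(j4)|_dB ≈ -9.57 dB

Substitute s = j4: numerator = 20, denominator = 45 + j40.
|T(j4)| = |20| / |45 + j40| = 20 / 60.208 ≈ 0.3322.
In decibels: 20·log₁₀(0.3322) ≈ -9.57 dB.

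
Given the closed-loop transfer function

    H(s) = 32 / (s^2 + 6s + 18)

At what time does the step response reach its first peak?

Comparing s^2 + 6s + 18 to s^2 + 2ζωₙs + ωₙ²: ωₙ = √18 ≈ 4.243 rad/s and ζ = 6/(2·√18) ≈ 0.7071.
ζωₙ = 6/2 = 3, so ω_d = ωₙ√(1−ζ²) = √(ωₙ² − (ζωₙ)²) = √(18 − 3²) = √9 = 3 rad/s.
t_p = π/ω_d = π/3 ≈ 1.047 s.

t_p ≈ 1.047 s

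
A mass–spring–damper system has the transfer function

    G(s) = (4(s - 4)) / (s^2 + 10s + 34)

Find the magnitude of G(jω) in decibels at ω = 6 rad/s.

Substitute s = j6: numerator = -16 + j24, denominator = -2 + j60.
|G(j6)| = |-16 + j24| / |-2 + j60| = 28.844 / 60.033 ≈ 0.4805.
In decibels: 20·log₁₀(0.4805) ≈ -6.37 dB.

|G(j6)|_dB ≈ -6.37 dB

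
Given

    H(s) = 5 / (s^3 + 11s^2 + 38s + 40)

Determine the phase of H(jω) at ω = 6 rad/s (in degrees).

∠H(j6) ≈ -178.1°

At s = j6: numerator = 5, denominator = -356 + j12.
∠H = ∠num − ∠den = 0° − (178.07°) = -178.1°.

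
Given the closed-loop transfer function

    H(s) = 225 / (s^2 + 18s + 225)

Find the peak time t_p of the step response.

t_p ≈ 0.2618 s

Comparing s^2 + 18s + 225 to s^2 + 2ζωₙs + ωₙ²: ωₙ = 15 rad/s and ζ = 18/(2·15) = 0.6.
ζωₙ = 18/2 = 9, so ω_d = ωₙ√(1−ζ²) = √(ωₙ² − (ζωₙ)²) = √(225 − 9²) = √144 = 12 rad/s.
t_p = π/ω_d = π/12 ≈ 0.2618 s.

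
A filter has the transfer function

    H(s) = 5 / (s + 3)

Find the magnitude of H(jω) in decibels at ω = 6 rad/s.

|H(j6)|_dB ≈ -2.55 dB

Substitute s = j6: numerator = 5, denominator = 3 + j6.
|H(j6)| = |5| / |3 + j6| = 5 / 6.7082 ≈ 0.7454.
In decibels: 20·log₁₀(0.7454) ≈ -2.55 dB.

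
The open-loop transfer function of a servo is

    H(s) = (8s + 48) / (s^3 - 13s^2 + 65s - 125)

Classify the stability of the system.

unstable

The denominator s^3 - 13s^2 + 65s - 125 factors as (s^2 - 8s + 25)(s - 5), giving poles at s = 4 ± 3j, 5.
Since the pole(s) at s = 4 + 3j, 4 - 3j, 5 lie in the right half-plane, the system is unstable.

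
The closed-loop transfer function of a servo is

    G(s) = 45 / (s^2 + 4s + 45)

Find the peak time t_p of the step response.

Comparing s^2 + 4s + 45 to s^2 + 2ζωₙs + ωₙ²: ωₙ = √45 ≈ 6.708 rad/s and ζ = 4/(2·√45) ≈ 0.2981.
ζωₙ = 4/2 = 2, so ω_d = ωₙ√(1−ζ²) = √(ωₙ² − (ζωₙ)²) = √(45 − 2²) = √41 ≈ 6.403 rad/s.
t_p = π/ω_d = π/6.403 ≈ 0.4906 s.

t_p ≈ 0.4906 s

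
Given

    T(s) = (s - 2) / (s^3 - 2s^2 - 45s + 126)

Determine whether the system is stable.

The denominator s^3 - 2s^2 - 45s + 126 factors as (s + 7)(s - 6)(s - 3), giving poles at s = -7, 6, 3.
Since the pole(s) at s = 6, 3 lie in the right half-plane, the system is unstable.

unstable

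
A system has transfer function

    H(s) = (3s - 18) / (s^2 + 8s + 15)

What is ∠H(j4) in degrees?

∠H(j4) ≈ 54.52°

At s = j4: numerator = -18 + j12, denominator = -1 + j32.
∠H = ∠num − ∠den = 146.31° − (91.790°) = 54.52°.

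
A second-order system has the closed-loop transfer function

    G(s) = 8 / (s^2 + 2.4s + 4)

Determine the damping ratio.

ζ = 0.6

Compare the denominator to the standard form s^2 + 2ζωₙs + ωₙ².
ωₙ² = 4, so ωₙ = 2 rad/s.
2ζωₙ = 2.4, so ζ = 2.4/(2·2) = 0.6.
With ζ = 0.6 the response is underdamped.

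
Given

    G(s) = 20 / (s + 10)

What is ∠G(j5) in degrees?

∠G(j5) ≈ -26.57°

At s = j5: numerator = 20, denominator = 10 + j5.
∠G = ∠num − ∠den = 0° − (26.565°) = -26.57°.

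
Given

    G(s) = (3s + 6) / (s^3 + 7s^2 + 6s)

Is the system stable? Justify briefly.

marginally stable

The denominator s^3 + 7s^2 + 6s factors as s(s + 1)(s + 6), giving poles at s = 0, -1, -6.
Since the simple pole(s) at s = 0 lie on the jω-axis with none in the right half-plane, the system is marginally stable.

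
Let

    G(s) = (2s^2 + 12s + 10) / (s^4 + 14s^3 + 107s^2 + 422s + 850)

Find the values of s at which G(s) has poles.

s = -3 ± 5j, -4 ± 3j

The poles are the roots of the denominator s^4 + 14s^3 + 107s^2 + 422s + 850 = 0.
No real roots exist; factor into two real quadratics: (s^2 + 6s + 34)(s^2 + 8s + 25) = 0.
Each quadratic gives a conjugate pair via the quadratic formula.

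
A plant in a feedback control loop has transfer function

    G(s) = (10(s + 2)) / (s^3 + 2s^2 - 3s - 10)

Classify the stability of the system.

unstable

The denominator s^3 + 2s^2 - 3s - 10 factors as (s - 2)(s^2 + 4s + 5), giving poles at s = 2, -2 ± j.
Since the pole(s) at s = 2 lie in the right half-plane, the system is unstable.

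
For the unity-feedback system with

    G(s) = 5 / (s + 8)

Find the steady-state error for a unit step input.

G(s) has no poles at the origin.
This is a Type 0 system. Kp = lim_{s→0} G(s) = 5/8.
e_ss = 1/(1 + Kp) = 1/(1 + 5/8) = 8/13 ≈ 0.6154.

e_ss = 0.6154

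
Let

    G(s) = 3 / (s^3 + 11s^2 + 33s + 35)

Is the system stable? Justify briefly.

stable

The denominator s^3 + 11s^2 + 33s + 35 factors as (s + 7)(s^2 + 4s + 5), giving poles at s = -7, -2 + j, -2 - j.
Since all poles lie strictly in the left half-plane, the system is stable.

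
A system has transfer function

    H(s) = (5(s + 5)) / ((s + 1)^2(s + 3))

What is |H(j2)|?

Substitute s = j2: numerator = 25 + j10, denominator = -17 + j6.
|H(j2)| = |25 + j10| / |-17 + j6| = 26.926 / 18.028 ≈ 1.494.

|H(j2)| ≈ 1.494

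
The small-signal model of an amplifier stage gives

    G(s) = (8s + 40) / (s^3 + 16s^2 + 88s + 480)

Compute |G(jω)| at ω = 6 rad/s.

|G(j6)| ≈ 0.1914

Substitute s = j6: numerator = 40 + j48, denominator = -96 + j312.
|G(j6)| = |40 + j48| / |-96 + j312| = 62.482 / 326.44 ≈ 0.1914.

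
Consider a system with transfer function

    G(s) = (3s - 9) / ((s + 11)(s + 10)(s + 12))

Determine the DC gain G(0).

Set s = 0: G(0) = (-9) / (1320) = -3/440.

G(0) = -3/440 ≈ -0.006818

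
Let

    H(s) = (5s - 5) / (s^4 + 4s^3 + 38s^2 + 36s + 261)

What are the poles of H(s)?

The poles are the roots of the denominator s^4 + 4s^3 + 38s^2 + 36s + 261 = 0.
No real roots exist; factor into two real quadratics: (s^2 + 4s + 29)(s^2 + 9) = 0.
Each quadratic gives a conjugate pair via the quadratic formula.

s = -2 + 5j, -2 - 5j, 3j, -3j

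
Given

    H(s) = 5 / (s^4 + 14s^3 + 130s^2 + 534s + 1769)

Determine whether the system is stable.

stable

The denominator s^4 + 14s^3 + 130s^2 + 534s + 1769 factors as (s^2 + 4s + 29)(s^2 + 10s + 61), giving poles at s = -2 ± 5j, -5 ± 6j.
Since all poles lie strictly in the left half-plane, the system is stable.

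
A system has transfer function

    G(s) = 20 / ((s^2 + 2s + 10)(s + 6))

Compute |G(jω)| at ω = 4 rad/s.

|G(j4)| ≈ 0.2774

Substitute s = j4: numerator = 20, denominator = -68 + j24.
|G(j4)| = |20| / |-68 + j24| = 20 / 72.111 ≈ 0.2774.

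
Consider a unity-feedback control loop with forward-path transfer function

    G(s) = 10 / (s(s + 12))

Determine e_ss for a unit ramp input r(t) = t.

e_ss = 1.200

G(s) has one pole at the origin.
This is a Type 1 system. Kv = lim_{s→0} s·G(s) = 10/12 = 5/6.
e_ss = 1/Kv = 1/(5/6) = 6/5 ≈ 1.200.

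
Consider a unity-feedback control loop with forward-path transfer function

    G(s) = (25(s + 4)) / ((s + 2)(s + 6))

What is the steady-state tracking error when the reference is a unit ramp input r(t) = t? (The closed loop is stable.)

G(s) has no poles at the origin.
This is a Type 0 system; Kv = lim_{s→0} s·G(s) = 0, so the steady-state error for a ramp input is infinite.

e_ss = ∞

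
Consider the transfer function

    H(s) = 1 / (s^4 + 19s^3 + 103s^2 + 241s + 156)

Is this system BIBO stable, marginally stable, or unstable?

stable

The denominator s^4 + 19s^3 + 103s^2 + 241s + 156 factors as (s^2 + 6s + 13)(s + 12)(s + 1), giving poles at s = -3 ± 2j, -12, -1.
Since all poles lie strictly in the left half-plane, the system is stable.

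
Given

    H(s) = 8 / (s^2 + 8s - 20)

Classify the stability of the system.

unstable

The denominator s^2 + 8s - 20 factors as (s - 2)(s + 10), giving poles at s = 2, -10.
Since the pole(s) at s = 2 lie in the right half-plane, the system is unstable.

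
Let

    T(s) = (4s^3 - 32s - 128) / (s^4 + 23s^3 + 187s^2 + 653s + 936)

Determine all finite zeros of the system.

Set the numerator to zero: 4s^3 - 32s - 128 = 0, i.e. 4·(s^3 - 8s - 32) = 0.
Factoring: (s^2 + 4s + 8)(s - 4) = 0.

s = -2 ± 2j, 4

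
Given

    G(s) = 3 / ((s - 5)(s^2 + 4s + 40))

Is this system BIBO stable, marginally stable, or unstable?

The poles can be read from the denominator factors: s = 5, -2 + 6j, -2 - 6j.
Since the pole(s) at s = 5 lie in the right half-plane, the system is unstable.

unstable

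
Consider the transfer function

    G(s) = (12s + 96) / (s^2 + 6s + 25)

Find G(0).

Set s = 0: G(0) = (96) / (25) = 96/25.

G(0) = 96/25 ≈ 3.840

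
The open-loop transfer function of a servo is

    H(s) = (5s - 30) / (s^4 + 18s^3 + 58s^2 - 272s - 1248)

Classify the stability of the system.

unstable

The denominator s^4 + 18s^3 + 58s^2 - 272s - 1248 factors as (s + 12)(s^2 + 10s + 26)(s - 4), giving poles at s = -12, -5 ± j, 4.
Since the pole(s) at s = 4 lie in the right half-plane, the system is unstable.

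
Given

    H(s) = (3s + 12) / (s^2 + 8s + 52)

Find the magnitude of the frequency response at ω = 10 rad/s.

Substitute s = j10: numerator = 12 + j30, denominator = -48 + j80.
|H(j10)| = |12 + j30| / |-48 + j80| = 32.311 / 93.295 ≈ 0.3463.

|H(j10)| ≈ 0.3463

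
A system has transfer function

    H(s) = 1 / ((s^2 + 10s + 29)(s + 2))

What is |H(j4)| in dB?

Substitute s = j4: numerator = 1, denominator = -134 + j132.
|H(j4)| = |1| / |-134 + j132| = 1 / 188.10 ≈ 0.005316.
In decibels: 20·log₁₀(0.005316) ≈ -45.5 dB.

|H(j4)|_dB ≈ -45.5 dB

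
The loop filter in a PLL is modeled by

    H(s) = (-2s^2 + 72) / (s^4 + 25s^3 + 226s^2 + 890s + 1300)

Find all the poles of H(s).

The poles are the roots of the denominator s^4 + 25s^3 + 226s^2 + 890s + 1300 = 0.
Trying s = -10: the polynomial evaluates to 0, so (s + 10) is a factor.
Dividing out leaves s^3 + 15s^2 + 76s + 130 = 0.
This factors further as (s^2 + 10s + 26)(s + 5) = 0.

s = -5 + j, -5 - j, -10, -5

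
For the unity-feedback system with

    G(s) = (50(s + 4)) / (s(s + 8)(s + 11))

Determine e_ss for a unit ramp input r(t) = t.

G(s) has one pole at the origin.
This is a Type 1 system. Kv = lim_{s→0} s·G(s) = 200/88 = 25/11.
e_ss = 1/Kv = 1/(25/11) = 11/25 ≈ 0.4400.

e_ss = 0.4400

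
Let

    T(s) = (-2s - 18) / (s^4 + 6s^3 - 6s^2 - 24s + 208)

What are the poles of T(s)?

s = 2 + 2j, 2 - 2j, -5 + j, -5 - j

The poles are the roots of the denominator s^4 + 6s^3 - 6s^2 - 24s + 208 = 0.
No real roots exist; factor into two real quadratics: (s^2 - 4s + 8)(s^2 + 10s + 26) = 0.
Each quadratic gives a conjugate pair via the quadratic formula.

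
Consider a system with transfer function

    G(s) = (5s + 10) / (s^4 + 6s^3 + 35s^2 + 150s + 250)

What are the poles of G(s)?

The poles are the roots of the denominator s^4 + 6s^3 + 35s^2 + 150s + 250 = 0.
No real roots exist; factor into two real quadratics: (s^2 + 6s + 10)(s^2 + 25) = 0.
Each quadratic gives a conjugate pair via the quadratic formula.

s = -3 + j, -3 - j, 5j, -5j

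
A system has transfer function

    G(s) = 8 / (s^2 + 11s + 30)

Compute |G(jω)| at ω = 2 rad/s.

Substitute s = j2: numerator = 8, denominator = 26 + j22.
|G(j2)| = |8| / |26 + j22| = 8 / 34.059 ≈ 0.2349.

|G(j2)| ≈ 0.2349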